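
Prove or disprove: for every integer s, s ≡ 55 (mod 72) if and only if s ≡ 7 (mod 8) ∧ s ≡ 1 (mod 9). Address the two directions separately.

[⇒] Suppose s ≡ 55 (mod 72); write s = 72j + 55. Since 8 ∣ 72, reducing mod 8 gives s ≡ 55 ≡ 7 (mod 8); since 9 ∣ 72, reducing mod 9 gives s ≡ 55 ≡ 1 (mod 9).

[⇐] Conversely, if s ≡ 7 (mod 8) and s ≡ 1 (mod 9), then by the Chinese remainder theorem s ≡ 55 (mod 72). This is exactly s ≡ 55 (mod 72).

Both directions hold.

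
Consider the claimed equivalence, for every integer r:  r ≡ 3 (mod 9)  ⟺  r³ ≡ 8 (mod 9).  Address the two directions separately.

(⇒) fails and (⇐) fails.

(⟹) This fails: take r = 3. Then 3 ≡ 3 (mod 9), but 3³ = 27 ≡ 0 (mod 9), not 8.

(⟸) This fails: take r = 2. Then 2³ = 8 ≡ 8 (mod 9), yet 2 ≡ 2 (mod 9), not 3.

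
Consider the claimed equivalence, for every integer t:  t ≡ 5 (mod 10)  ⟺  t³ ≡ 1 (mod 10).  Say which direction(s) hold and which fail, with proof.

(→) This fails: take t = 5. Then 5 ≡ 5 (mod 10), but 5³ = 125 ≡ 5 (mod 10), not 1.

(←) This fails: take t = 1. Then 1³ = 1 ≡ 1 (mod 10), yet 1 ≡ 1 (mod 10), not 5.

Neither direction holds.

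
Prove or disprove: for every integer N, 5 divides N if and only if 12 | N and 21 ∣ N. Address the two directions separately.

(⇒) fails and (⇐) fails.

Forward direction. This fails: take N = 5. Certainly 5 ∣ 5, but 12 ∤ 5.

Converse. This fails: take N = 84. Both 12 ∣ 84 and 21 ∣ 84, yet 84 is not a multiple of 5 (since 84 = 16·5 + 4), so 5 ∤ 84.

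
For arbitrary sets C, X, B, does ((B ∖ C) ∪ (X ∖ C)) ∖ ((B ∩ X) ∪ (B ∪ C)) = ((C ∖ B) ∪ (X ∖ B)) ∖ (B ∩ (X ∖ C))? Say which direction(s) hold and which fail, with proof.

Forward inclusion. Let x ∈ ((B ∖ C) ∪ (X ∖ C)) ∖ ((B ∩ X) ∪ (B ∪ C)). Then x ∈ X and x ∉ C, B, from which x ∈ ((C ∖ B) ∪ (X ∖ B)) ∖ (B ∩ (X ∖ C)).

Reverse inclusion. This inclusion fails. Take C = {1}, X = ∅, B = ∅; then 1 ∈ ((C ∖ B) ∪ (X ∖ B)) ∖ (B ∩ (X ∖ C)) but 1 ∉ ((B ∖ C) ∪ (X ∖ C)) ∖ ((B ∩ X) ∪ (B ∪ C)).

(⊆) holds; (⊇) fails.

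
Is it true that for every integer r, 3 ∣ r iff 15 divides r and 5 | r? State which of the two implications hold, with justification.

(⇒) fails; (⇐) holds.

(⟹) This fails: take r = 3. Certainly 3 ∣ 3, but 15 ∤ 3.

(⟸) Suppose 15 ∣ r and 5 ∣ r. Any common multiple of 15 and 5 is a multiple of their lcm; here lcm(15, 5) = 15·5/gcd(15, 5) = 75/5 = 15, so 15 ∣ r. Since 3 ∣ 15, it follows that 3 ∣ r.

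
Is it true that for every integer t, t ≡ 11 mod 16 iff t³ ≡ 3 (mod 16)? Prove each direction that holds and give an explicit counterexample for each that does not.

Both directions hold; the statement is true.

Converse. Suppose t³ ≡ 3 (mod 16). The only residue r in {0, …, 15} with r³ ≡ 3 (mod 16) is r = 11, so t ≡ 11 (mod 16).

Forward direction. Suppose t ≡ 11 mod 16. Write t = 16j + 11. Then (16j + 11)³ = 4096j³ + 8448j² + 5808j + 1331 = 16(256j³ + 528j² + 363j + 83) + 3, so t³ ≡ 3 (mod 16).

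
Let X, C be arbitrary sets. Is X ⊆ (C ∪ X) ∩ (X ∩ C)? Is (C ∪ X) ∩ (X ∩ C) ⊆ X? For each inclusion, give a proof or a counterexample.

The sets are not equal: only the reverse inclusion holds.

(⊆) This inclusion fails. Take X = {1}, C = ∅; then 1 ∈ X but 1 ∉ (C ∪ X) ∩ (X ∩ C).

(⊇) Let x ∈ (C ∪ X) ∩ (X ∩ C). Then x ∈ X ∩ C, from which x ∈ X.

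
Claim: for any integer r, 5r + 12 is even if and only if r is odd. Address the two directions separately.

Neither implication holds.

(⇒) This fails: r = 4 gives 5r + 12 = 32, which is even, but 4 is even, not odd.

(⇐) This also fails: r = 7 is odd, but 5r + 12 = 47 is odd, not even.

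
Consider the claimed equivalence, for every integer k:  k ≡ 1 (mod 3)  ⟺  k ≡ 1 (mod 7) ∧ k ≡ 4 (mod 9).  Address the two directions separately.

Not equivalent: only (⇐) holds.

(→) This fails: k = 1 gives 1 ≡ 1 (mod 3) but 1 ≡ 1 (mod 9), so the conjunction on the right does not hold.

(←) Conversely, if k ≡ 1 (mod 7) and k ≡ 4 (mod 9), then by the Chinese remainder theorem k ≡ 22 (mod 63). Since 22 ≡ 1 (mod 3) and 3 ∣ 63, we get k ≡ 1 (mod 3).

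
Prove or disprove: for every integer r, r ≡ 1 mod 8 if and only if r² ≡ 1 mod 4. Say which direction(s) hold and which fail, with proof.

(⇒) Suppose r ≡ 1 (mod 8). Then r² ≡ 1² = 1 (mod 8), and since 4 ∣ 8, also r² ≡ 1 (mod 4).

(⇐) This fails: take r = 3. Then 3² = 9 ≡ 1 (mod 4), yet 3 ≡ 3 (mod 8), not 1.

(⇒) holds; (⇐) fails.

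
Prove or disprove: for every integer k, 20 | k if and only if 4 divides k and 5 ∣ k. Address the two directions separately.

Both directions hold; the statement is true.

(⟹) If 20 ∣ k, write k = 20q. Since 20 = 5·4, k = 4·(5q), so 4 ∣ k; and since 20 = 4·5, k = 5·(4q), so 5 ∣ k.

(⟸) Suppose 4 ∣ k and 5 ∣ k. Any common multiple of 4 and 5 is a multiple of their lcm; here gcd(4, 5) = 1, so lcm(4, 5) = 4·5 = 20, so 20 ∣ k.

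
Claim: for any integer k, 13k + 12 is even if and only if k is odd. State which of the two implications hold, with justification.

[⇒] This fails: k = 0 gives 13k + 12 = 12, which is even, but 0 is even, not odd.

[⇐] This also fails: k = 5 is odd, but 13k + 12 = 77 is odd, not even.

(⇒) fails and (⇐) fails.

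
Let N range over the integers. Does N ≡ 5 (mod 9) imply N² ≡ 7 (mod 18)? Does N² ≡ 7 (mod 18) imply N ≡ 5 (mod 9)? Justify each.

(→) This fails: take N = 14. Then 14 ≡ 5 (mod 9), but 14² = 196 ≡ 16 (mod 18), not 7.

(←) This fails: take N = 13. Then 13² = 169 ≡ 7 (mod 18), yet 13 ≡ 4 (mod 9), not 5.

Neither implication holds.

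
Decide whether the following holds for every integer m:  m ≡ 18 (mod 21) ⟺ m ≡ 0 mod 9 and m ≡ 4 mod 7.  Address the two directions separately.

(⇒) fails; (⇐) holds.

(⟹) This fails: m = 60 gives 60 ≡ 18 (mod 21) but 60 ≡ 6 (mod 9), so the conjunction on the right does not hold.

(⟸) Conversely, if m ≡ 0 (mod 9) and m ≡ 4 (mod 7), then by the Chinese remainder theorem m ≡ 18 (mod 63). Since 18 ≡ 18 (mod 21) and 21 ∣ 63, we get m ≡ 18 (mod 21).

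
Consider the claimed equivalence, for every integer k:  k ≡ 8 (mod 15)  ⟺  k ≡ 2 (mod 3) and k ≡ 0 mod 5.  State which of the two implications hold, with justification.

(⇒) fails and (⇐) fails.

Forward direction. This fails: k = 8 gives 8 ≡ 8 (mod 15) but 8 ≡ 3 (mod 5), so the conjunction on the right does not hold.

Converse. This fails: k = 5 satisfies both congruences on the right (5 ≡ 2 mod 3 and 5 ≡ 0 mod 5) yet 5 ≡ 5 (mod 15), not 8.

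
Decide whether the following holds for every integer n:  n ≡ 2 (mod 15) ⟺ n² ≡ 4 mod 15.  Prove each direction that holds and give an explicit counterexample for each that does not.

Only the forward direction holds.

Forward direction. Suppose n ≡ 2 (mod 15). Write n = 15j + 2. Then (15j + 2)² = 225j² + 60j + 4 = 15(15j² + 4j) + 4, so n² ≡ 4 (mod 15).

Converse. This fails: take n = 7. Then 7² = 49 ≡ 4 (mod 15), yet 7 ≡ 7 (mod 15), not 2.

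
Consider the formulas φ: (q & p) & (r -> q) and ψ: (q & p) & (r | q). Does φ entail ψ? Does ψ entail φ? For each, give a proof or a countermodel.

(→) Assume the antecedent. If q is true, the antecedent forces (q = T, r = F, p = T) or (q = T, r = T, p = T), and (q & p) & (r | q) holds there. If q is false, the antecedent cannot hold. Either way (q & p) & (r | q) holds.

(←) Assume the antecedent. If q is true, the antecedent forces (q = T, r = F, p = T) or (q = T, r = T, p = T), and (q & p) & (r -> q) holds there. If q is false, the antecedent cannot hold. Either way (q & p) & (r -> q) holds.

The biconditional holds.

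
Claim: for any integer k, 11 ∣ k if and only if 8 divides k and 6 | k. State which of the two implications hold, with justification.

(⇒) fails and (⇐) fails.

Forward direction. This fails: take k = 11. Certainly 11 ∣ 11, but 8 ∤ 11.

Converse. This fails: take k = 24. Both 8 ∣ 24 and 6 ∣ 24, yet 24 is not a multiple of 11 (since 24 = 2·11 + 2), so 11 ∤ 24.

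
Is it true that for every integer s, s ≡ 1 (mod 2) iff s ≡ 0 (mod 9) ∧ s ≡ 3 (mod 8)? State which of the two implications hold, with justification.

Not equivalent: only (⇐) holds.

(→) This fails: s = 1 gives 1 ≡ 1 (mod 2) but 1 ≡ 1 (mod 9), so the conjunction on the right does not hold.

(←) Conversely, if s ≡ 0 (mod 9) and s ≡ 3 (mod 8), then by the Chinese remainder theorem s ≡ 27 (mod 72). Since 27 ≡ 1 (mod 2) and 2 ∣ 72, we get s ≡ 1 (mod 2).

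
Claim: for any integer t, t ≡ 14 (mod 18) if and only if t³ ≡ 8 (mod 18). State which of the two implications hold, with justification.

[⇒] Suppose t ≡ 14 (mod 18). Write t = 18j + 14. Then (18j + 14)³ = 5832j³ + 13608j² + 10584j + 2744 = 18(324j³ + 756j² + 588j + 152) + 8, so t³ ≡ 8 (mod 18).

[⇐] This fails: take t = 2. Then 2³ = 8 ≡ 8 (mod 18), yet 2 ≡ 2 (mod 18), not 14.

Only the forward implication holds.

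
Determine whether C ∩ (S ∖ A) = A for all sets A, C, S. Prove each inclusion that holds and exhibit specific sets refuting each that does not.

(⟹) This inclusion fails. Take A = ∅, C = {1}, S = {1}; then 1 ∈ C ∩ (S ∖ A) but 1 ∉ A.

(⟸) This inclusion fails. Take A = {1}, C = ∅, S = ∅; then 1 ∈ A but 1 ∉ C ∩ (S ∖ A).

Both inclusions fail.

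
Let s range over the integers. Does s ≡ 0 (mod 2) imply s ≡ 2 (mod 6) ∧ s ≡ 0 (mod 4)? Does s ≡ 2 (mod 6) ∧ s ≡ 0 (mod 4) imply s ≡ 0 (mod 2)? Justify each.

(⇒) fails; (⇐) holds.

(⟸) If s ≡ 2 (mod 6) and s ≡ 0 (mod 4), then by the Chinese remainder theorem s ≡ 8 (mod 12). Since 8 ≡ 0 (mod 2) and 2 ∣ 12, we get s ≡ 0 (mod 2).

(⟹) This fails: s = 0 gives 0 ≡ 0 (mod 2) but 0 ≡ 0 (mod 6), so the conjunction on the right does not hold.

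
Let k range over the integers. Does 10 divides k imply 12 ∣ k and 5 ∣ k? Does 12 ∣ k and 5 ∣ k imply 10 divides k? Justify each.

(⇒) This fails: take k = 10. Certainly 10 ∣ 10, but 12 ∤ 10.

(⇐) Suppose 12 ∣ k and 5 ∣ k. Any common multiple of 12 and 5 is a multiple of their lcm; here gcd(12, 5) = 1, so lcm(12, 5) = 12·5 = 60, so 60 ∣ k. Since 10 ∣ 60, it follows that 10 ∣ k.

Only the converse holds.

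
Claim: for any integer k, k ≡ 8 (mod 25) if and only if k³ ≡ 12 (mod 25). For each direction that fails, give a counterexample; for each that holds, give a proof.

(→) Suppose k ≡ 8 (mod 25). Write k = 25j + 8. Then (25j + 8)³ = 15625j³ + 15000j² + 4800j + 512 = 25(625j³ + 600j² + 192j + 20) + 12, so k³ ≡ 12 (mod 25).

(←) Conversely, suppose k³ ≡ 12 (mod 25). The only residue r in {0, …, 24} with r³ ≡ 12 (mod 25) is r = 8, so k ≡ 8 (mod 25).

Both directions hold.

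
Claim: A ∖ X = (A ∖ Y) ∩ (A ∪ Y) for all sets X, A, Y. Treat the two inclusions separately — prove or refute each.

Forward inclusion. This inclusion fails. Take X = ∅, A = {1}, Y = {1}; then 1 ∈ A ∖ X but 1 ∉ (A ∖ Y) ∩ (A ∪ Y).

Reverse inclusion. This inclusion fails. Take X = {1}, A = {1}, Y = ∅; then 1 ∈ (A ∖ Y) ∩ (A ∪ Y) but 1 ∉ A ∖ X.

(⊆) fails and (⊇) fails.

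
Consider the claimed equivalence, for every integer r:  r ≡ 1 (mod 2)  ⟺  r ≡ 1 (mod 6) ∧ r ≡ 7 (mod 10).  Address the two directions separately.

Only the converse holds.

(→) This fails: r = 1 gives 1 ≡ 1 (mod 2) but 1 ≡ 1 (mod 10), so the conjunction on the right does not hold.

(←) Conversely, if r ≡ 1 (mod 6) and r ≡ 7 (mod 10), then by the Chinese remainder theorem r ≡ 7 (mod 30). Since 7 ≡ 1 (mod 2) and 2 ∣ 30, we get r ≡ 1 (mod 2).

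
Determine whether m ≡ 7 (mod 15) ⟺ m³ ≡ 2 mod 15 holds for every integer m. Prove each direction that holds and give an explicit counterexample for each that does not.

Neither implication holds.

(→) This fails: take m = 7. Then 7 ≡ 7 (mod 15), but 7³ = 343 ≡ 13 (mod 15), not 2.

(←) This fails: take m = 8. Then 8³ = 512 ≡ 2 (mod 15), yet 8 ≡ 8 (mod 15), not 7.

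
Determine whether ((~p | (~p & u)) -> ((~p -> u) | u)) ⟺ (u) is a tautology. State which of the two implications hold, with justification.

(←) Assume the antecedent. If u is true, the consequent reduces to true regardless of the other variables. If u is false, the antecedent cannot hold. Either way the consequent holds.

(→) This fails. Under u = F, p = T, the left side is true but the right side is false.

Only the converse holds.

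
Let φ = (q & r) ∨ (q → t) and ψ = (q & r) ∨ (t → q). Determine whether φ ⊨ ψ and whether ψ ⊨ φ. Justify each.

Neither implication holds.

[⇒] This fails. Under r = F, q = F, t = T, the left side is true but the right side is false.

[⇐] This fails. Under r = F, q = T, t = F, the left side is false but the right side is true.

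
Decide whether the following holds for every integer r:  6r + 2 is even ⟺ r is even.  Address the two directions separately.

The forward direction fails; the converse holds.

[⇒] This fails: take r = 3. Then 6r + 2 = 20, which is even, yet r = 3 is odd, not even.

[⇐] Suppose r is even. Since 6 is even, 6r is even for every r, so 6r + 2 has the same parity as 2, which is even. Hence 6r + 2 is even.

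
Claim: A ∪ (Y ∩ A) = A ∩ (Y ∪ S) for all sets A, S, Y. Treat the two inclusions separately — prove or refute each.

Forward inclusion. This inclusion fails. Take A = {1}, S = ∅, Y = ∅; then 1 ∈ A ∪ (Y ∩ A) but 1 ∉ A ∩ (Y ∪ S).

Reverse inclusion. Let x ∈ A ∩ (Y ∪ S). Then either x ∈ A ∩ S and x ∉ Y; or x ∈ A ∩ Y and x ∉ S; or x ∈ A ∩ S ∩ Y. In each case x ∈ A ∪ (Y ∩ A), so A ∩ (Y ∪ S) ⊆ A ∪ (Y ∩ A).

Only the reverse inclusion holds.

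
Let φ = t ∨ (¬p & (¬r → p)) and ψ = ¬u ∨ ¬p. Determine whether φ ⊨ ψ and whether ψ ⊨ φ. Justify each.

Neither direction holds.

[⇒] This fails. Under p = T, t = T, r = F, u = T, the left side is true but the right side is false.

[⇐] This fails. Under p = F, t = F, r = F, u = F, the left side is false but the right side is true.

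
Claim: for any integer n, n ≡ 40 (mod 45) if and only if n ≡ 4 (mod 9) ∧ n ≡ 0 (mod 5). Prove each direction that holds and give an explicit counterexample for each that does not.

(⟹) Suppose n ≡ 40 (mod 45); write n = 45j + 40. Since 9 ∣ 45, reducing mod 9 gives n ≡ 40 ≡ 4 (mod 9); since 5 ∣ 45, reducing mod 5 gives n ≡ 40 ≡ 0 (mod 5).

(⟸) Conversely, if n ≡ 4 (mod 9) and n ≡ 0 (mod 5), then by the Chinese remainder theorem n ≡ 40 (mod 45). This is exactly n ≡ 40 (mod 45).

Equivalent; both directions hold.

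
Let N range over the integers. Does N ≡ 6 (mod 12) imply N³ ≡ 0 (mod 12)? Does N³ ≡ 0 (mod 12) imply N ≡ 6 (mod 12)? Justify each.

(→) Suppose N ≡ 6 (mod 12). Write N = 12j + 6. Then (12j + 6)³ = 1728j³ + 2592j² + 1296j + 216 = 12(144j³ + 216j² + 108j + 18) + 0, so N³ ≡ 0 (mod 12).

(←) This fails: take N = 0. Then 0³ = 0 ≡ 0 (mod 12), yet 0 ≡ 0 (mod 12), not 6.

Not equivalent: only (⇒) holds.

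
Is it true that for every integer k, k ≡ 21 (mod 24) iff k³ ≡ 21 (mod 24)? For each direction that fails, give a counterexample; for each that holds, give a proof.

(⇒) Suppose k ≡ 21 (mod 24). Write k = 24j + 21. Then (24j + 21)³ = 13824j³ + 36288j² + 31752j + 9261 = 24(576j³ + 1512j² + 1323j + 385) + 21, so k³ ≡ 21 (mod 24).

(⇐) Conversely, suppose k³ ≡ 21 (mod 24). The only residue r in {0, …, 23} with r³ ≡ 21 (mod 24) is r = 21, so k ≡ 21 (mod 24).

Equivalent; both directions hold.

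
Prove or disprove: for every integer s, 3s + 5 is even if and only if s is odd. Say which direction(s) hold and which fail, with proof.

(⟸) Suppose s is odd; write s = 2j + 1. Then 3s + 5 = 3·(2j + 1) + 5 = 2·3j + 8, which is even.

(⟹) Suppose 3s + 5 is even. Since 3 is odd, 3s and s have the same parity, so 3s + 5 ≡ s + 5 (mod 2). As 5 is odd, 3s + 5 is even exactly when s is odd. Thus s is odd.

Equivalent; both directions hold.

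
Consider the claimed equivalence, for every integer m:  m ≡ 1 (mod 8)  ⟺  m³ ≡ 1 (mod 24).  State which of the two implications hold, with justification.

[⇒] This fails: take m = 9. Then 9 ≡ 1 (mod 8), but 9³ = 729 ≡ 9 (mod 24), not 1.

[⇐] Conversely, the residues r modulo 24 with r³ ≡ 1 (mod 24) are exactly {1}, and each is ≡ 1 (mod 8).

Only the reverse direction holds.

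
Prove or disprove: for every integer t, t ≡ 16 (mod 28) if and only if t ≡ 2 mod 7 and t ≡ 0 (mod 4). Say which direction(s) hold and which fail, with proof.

Converse. If t ≡ 2 (mod 7) and t ≡ 0 (mod 4), then by the Chinese remainder theorem t ≡ 16 (mod 28). This is exactly t ≡ 16 (mod 28).

Forward direction. Suppose t ≡ 16 (mod 28); write t = 28j + 16. Since 7 ∣ 28, reducing mod 7 gives t ≡ 16 ≡ 2 (mod 7); since 4 ∣ 28, reducing mod 4 gives t ≡ 16 ≡ 0 (mod 4).

Both implications hold.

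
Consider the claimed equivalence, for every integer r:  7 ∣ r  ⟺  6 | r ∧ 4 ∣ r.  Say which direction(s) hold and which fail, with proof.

Neither implication holds.

(⇒) This fails: take r = 7. Certainly 7 ∣ 7, but 6 ∤ 7.

(⇐) This fails: take r = 12. Both 6 ∣ 12 and 4 ∣ 12, yet 12 is not a multiple of 7 (since 12 = 1·7 + 5), so 7 ∤ 12.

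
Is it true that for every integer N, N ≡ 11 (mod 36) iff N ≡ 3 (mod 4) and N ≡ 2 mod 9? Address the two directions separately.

Both directions hold; the statement is true.

[⇒] Suppose N ≡ 11 (mod 36); write N = 36j + 11. Since 4 ∣ 36, reducing mod 4 gives N ≡ 11 ≡ 3 (mod 4); since 9 ∣ 36, reducing mod 9 gives N ≡ 11 ≡ 2 (mod 9).

[⇐] Conversely, if N ≡ 3 (mod 4) and N ≡ 2 (mod 9), then by the Chinese remainder theorem N ≡ 11 (mod 36). This is exactly N ≡ 11 (mod 36).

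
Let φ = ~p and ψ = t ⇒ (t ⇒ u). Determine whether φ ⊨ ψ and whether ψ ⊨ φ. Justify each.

Neither implication holds.

Forward direction. This fails. Under t = T, p = F, u = F, the left side is true but the right side is false.

Converse. This fails. Under t = F, p = T, u = F, the left side is false but the right side is true.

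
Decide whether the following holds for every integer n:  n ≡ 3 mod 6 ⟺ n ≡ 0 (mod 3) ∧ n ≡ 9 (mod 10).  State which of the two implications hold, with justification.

(⇒) fails; (⇐) holds.

(→) This fails: n = 3 gives 3 ≡ 3 (mod 6) but 3 ≡ 3 (mod 10), so the conjunction on the right does not hold.

(←) Conversely, if n ≡ 0 (mod 3) and n ≡ 9 (mod 10), then by the Chinese remainder theorem n ≡ 9 (mod 30). Since 9 ≡ 3 (mod 6) and 6 ∣ 30, we get n ≡ 3 (mod 6).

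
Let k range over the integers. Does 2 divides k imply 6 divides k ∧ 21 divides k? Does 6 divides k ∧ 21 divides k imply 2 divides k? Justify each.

Converse. Suppose 6 ∣ k and 21 ∣ k. Any common multiple of 6 and 21 is a multiple of their lcm; here lcm(6, 21) = 6·21/gcd(6, 21) = 126/3 = 42, so 42 ∣ k. Since 2 ∣ 42, it follows that 2 ∣ k.

Forward direction. This fails: take k = 2. Certainly 2 ∣ 2, but 6 ∤ 2.

Only the reverse direction holds.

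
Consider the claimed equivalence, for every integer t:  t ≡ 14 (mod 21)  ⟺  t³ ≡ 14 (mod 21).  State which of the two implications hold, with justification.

(⇒) Suppose t ≡ 14 (mod 21). Write t = 21j + 14. Then (21j + 14)³ = 9261j³ + 18522j² + 12348j + 2744 = 21(441j³ + 882j² + 588j + 130) + 14, so t³ ≡ 14 (mod 21).

(⇐) Conversely, suppose t³ ≡ 14 (mod 21). The only residue r in {0, …, 20} with r³ ≡ 14 (mod 21) is r = 14, so t ≡ 14 (mod 21).

Both directions hold; the statement is true.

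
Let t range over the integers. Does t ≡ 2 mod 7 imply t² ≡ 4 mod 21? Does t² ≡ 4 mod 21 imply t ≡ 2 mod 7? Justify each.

Neither implication holds.

(⟹) This fails: take t = 9. Then 9 ≡ 2 (mod 7), but 9² = 81 ≡ 18 (mod 21), not 4.

(⟸) This fails: take t = 5. Then 5² = 25 ≡ 4 (mod 21), yet 5 ≡ 5 (mod 7), not 2.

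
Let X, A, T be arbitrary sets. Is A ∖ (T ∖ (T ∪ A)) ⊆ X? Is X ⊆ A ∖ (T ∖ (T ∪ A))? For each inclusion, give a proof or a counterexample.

(⟹) This inclusion fails. Take X = ∅, A = {1}, T = ∅; then 1 ∈ A ∖ (T ∖ (T ∪ A)) but 1 ∉ X.

(⟸) This inclusion fails. Take X = {1}, A = ∅, T = ∅; then 1 ∈ X but 1 ∉ A ∖ (T ∖ (T ∪ A)).

(⊆) fails and (⊇) fails.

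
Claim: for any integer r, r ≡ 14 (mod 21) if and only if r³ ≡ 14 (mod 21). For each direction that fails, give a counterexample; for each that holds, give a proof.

(⇒) Suppose r ≡ 14 (mod 21). Write r = 21j + 14. Then (21j + 14)³ = 9261j³ + 18522j² + 12348j + 2744 = 21(441j³ + 882j² + 588j + 130) + 14, so r³ ≡ 14 (mod 21).

(⇐) Conversely, suppose r³ ≡ 14 (mod 21). The only residue r in {0, …, 20} with r³ ≡ 14 (mod 21) is r = 14, so r ≡ 14 (mod 21).

The biconditional holds.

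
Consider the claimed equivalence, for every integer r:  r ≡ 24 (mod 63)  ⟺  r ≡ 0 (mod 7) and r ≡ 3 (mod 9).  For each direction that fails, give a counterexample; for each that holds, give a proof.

Both directions fail.

(⇒) This fails: r = 24 gives 24 ≡ 24 (mod 63) but 24 ≡ 3 (mod 7), so the conjunction on the right does not hold.

(⇐) This fails: r = 21 satisfies both congruences on the right (21 ≡ 0 mod 7 and 21 ≡ 3 mod 9) yet 21 ≡ 21 (mod 63), not 24.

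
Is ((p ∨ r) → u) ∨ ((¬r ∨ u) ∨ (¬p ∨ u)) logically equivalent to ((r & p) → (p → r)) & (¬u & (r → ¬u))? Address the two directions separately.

(→) This fails. Under u = T, p = F, r = F, the left side is true but the right side is false.

(←) This fails. Under u = F, p = T, r = T, the left side is false but the right side is true.

Neither implication holds.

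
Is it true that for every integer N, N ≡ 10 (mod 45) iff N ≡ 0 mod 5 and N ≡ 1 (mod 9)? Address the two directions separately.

(⇒) Suppose N ≡ 10 (mod 45); write N = 45j + 10. Since 5 ∣ 45, reducing mod 5 gives N ≡ 10 ≡ 0 (mod 5); since 9 ∣ 45, reducing mod 9 gives N ≡ 10 ≡ 1 (mod 9).

(⇐) Conversely, if N ≡ 0 (mod 5) and N ≡ 1 (mod 9), then by the Chinese remainder theorem N ≡ 10 (mod 45). This is exactly N ≡ 10 (mod 45).

Both directions hold; the statement is true.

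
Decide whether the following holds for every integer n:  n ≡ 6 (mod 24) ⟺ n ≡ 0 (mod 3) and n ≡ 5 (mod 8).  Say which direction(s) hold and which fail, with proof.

[⇒] This fails: n = 6 gives 6 ≡ 6 (mod 24) but 6 ≡ 6 (mod 8), so the conjunction on the right does not hold.

[⇐] This fails: n = 21 satisfies both congruences on the right (21 ≡ 0 mod 3 and 21 ≡ 5 mod 8) yet 21 ≡ 21 (mod 24), not 6.

Both directions fail.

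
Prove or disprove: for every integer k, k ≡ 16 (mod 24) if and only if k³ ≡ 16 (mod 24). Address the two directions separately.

[⇒] Suppose k ≡ 16 (mod 24). Write k = 24j + 16. Then (24j + 16)³ = 13824j³ + 27648j² + 18432j + 4096 = 24(576j³ + 1152j² + 768j + 170) + 16, so k³ ≡ 16 (mod 24).

[⇐] This fails: take k = 4. Then 4³ = 64 ≡ 16 (mod 24), yet 4 ≡ 4 (mod 24), not 16.

Only the forward implication holds.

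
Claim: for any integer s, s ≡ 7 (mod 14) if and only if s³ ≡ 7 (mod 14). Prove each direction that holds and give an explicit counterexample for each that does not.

Equivalent; both directions hold.

(⇒) Suppose s ≡ 7 (mod 14). Write s = 14j + 7. Then (14j + 7)³ = 2744j³ + 4116j² + 2058j + 343 = 14(196j³ + 294j² + 147j + 24) + 7, so s³ ≡ 7 (mod 14).

(⇐) Conversely, suppose s³ ≡ 7 (mod 14). The only residue r in {0, …, 13} with r³ ≡ 7 (mod 14) is r = 7, so s ≡ 7 (mod 14).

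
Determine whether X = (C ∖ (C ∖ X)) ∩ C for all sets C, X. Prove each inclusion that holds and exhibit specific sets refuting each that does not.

Reverse inclusion. Let x ∈ (C ∖ (C ∖ X)) ∩ C. Then x ∈ C ∩ X, from which x ∈ X.

Forward inclusion. This inclusion fails. Take C = ∅, X = {1}; then 1 ∈ X but 1 ∉ (C ∖ (C ∖ X)) ∩ C.

(⊆) fails; (⊇) holds.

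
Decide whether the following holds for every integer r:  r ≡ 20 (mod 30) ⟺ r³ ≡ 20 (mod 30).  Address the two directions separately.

Equivalent; both directions hold.

Forward direction. Suppose r ≡ 20 (mod 30). Write r = 30j + 20. Then (30j + 20)³ = 27000j³ + 54000j² + 36000j + 8000 = 30(900j³ + 1800j² + 1200j + 266) + 20, so r³ ≡ 20 (mod 30).

Converse. Suppose r³ ≡ 20 (mod 30). The only residue r in {0, …, 29} with r³ ≡ 20 (mod 30) is r = 20, so r ≡ 20 (mod 30).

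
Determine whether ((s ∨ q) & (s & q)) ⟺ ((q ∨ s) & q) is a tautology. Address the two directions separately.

(⇒) holds; (⇐) fails.

[⇒] Assume the antecedent. If s is true, the antecedent forces (s = T, q = T), and (q ∨ s) & q holds there. If s is false, the antecedent cannot hold. Either way (q ∨ s) & q holds.

[⇐] This fails. Under s = F, q = T, the left side is false but the right side is true.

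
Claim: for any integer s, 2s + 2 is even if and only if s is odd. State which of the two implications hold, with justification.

The forward direction fails; the converse holds.

(→) This fails: take s = 4. Then 2s + 2 = 10, which is even, yet s = 4 is even, not odd.

(←) Suppose s is odd. Since 2 is even, 2s is even for every s, so 2s + 2 has the same parity as 2, which is even. Hence 2s + 2 is even.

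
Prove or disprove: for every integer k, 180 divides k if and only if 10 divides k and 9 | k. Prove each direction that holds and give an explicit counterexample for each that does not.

Only the forward direction holds.

(⇒) If 180 ∣ k, write k = 180q. Since 180 = 18·10, k = 10·(18q), so 10 ∣ k; and since 180 = 20·9, k = 9·(20q), so 9 ∣ k.

(⇐) This fails: take k = 90. Both 10 ∣ 90 and 9 ∣ 90, yet 90 is not a multiple of 180 (since 90 = 0·180 + 90), so 180 ∤ 90.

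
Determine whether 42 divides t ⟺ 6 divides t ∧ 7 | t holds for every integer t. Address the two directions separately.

Equivalent; both directions hold.

Forward direction. If 42 ∣ t, write t = 42q. Since 42 = 7·6, t = 6·(7q), so 6 ∣ t; and since 42 = 6·7, t = 7·(6q), so 7 ∣ t.

Converse. Suppose 6 ∣ t and 7 ∣ t. Any common multiple of 6 and 7 is a multiple of their lcm; here gcd(6, 7) = 1, so lcm(6, 7) = 6·7 = 42, so 42 ∣ t.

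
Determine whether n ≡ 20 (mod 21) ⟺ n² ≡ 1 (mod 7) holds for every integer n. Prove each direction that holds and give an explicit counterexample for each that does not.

Forward direction. Suppose n ≡ 20 (mod 21). Then n² ≡ 20² = 400 (mod 21), and since 7 ∣ 21, also n² ≡ 1 (mod 7).

Converse. This fails: take n = 1. Then 1² = 1 ≡ 1 (mod 7), yet 1 ≡ 1 (mod 21), not 20.

Only the forward implication holds.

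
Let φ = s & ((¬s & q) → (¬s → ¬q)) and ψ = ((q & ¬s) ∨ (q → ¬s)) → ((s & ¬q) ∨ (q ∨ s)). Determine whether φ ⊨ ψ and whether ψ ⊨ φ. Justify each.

(⇒) Assume the antecedent. If q is true, the consequent reduces to true regardless of the other variables. If q is false, the antecedent forces (q = F, s = T), and the consequent holds there. Either way the consequent holds.

(⇐) This fails. Under q = T, s = F, the left side is false but the right side is true.

Not equivalent: only (⇒) holds.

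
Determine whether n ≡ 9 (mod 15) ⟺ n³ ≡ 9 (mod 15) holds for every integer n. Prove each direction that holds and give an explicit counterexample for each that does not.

Both directions hold; the statement is true.

[⇐] Suppose n³ ≡ 9 (mod 15). The only residue r in {0, …, 14} with r³ ≡ 9 (mod 15) is r = 9, so n ≡ 9 (mod 15).

[⇒] Suppose n ≡ 9 (mod 15). Write n = 15j + 9. Then (15j + 9)³ = 3375j³ + 6075j² + 3645j + 729 = 15(225j³ + 405j² + 243j + 48) + 9, so n³ ≡ 9 (mod 15).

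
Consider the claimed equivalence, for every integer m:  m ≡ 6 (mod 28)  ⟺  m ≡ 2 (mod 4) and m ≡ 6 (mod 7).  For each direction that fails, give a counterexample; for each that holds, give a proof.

Equivalent; both directions hold.

(⟸) If m ≡ 2 (mod 4) and m ≡ 6 (mod 7), then by the Chinese remainder theorem m ≡ 6 (mod 28). This is exactly m ≡ 6 (mod 28).

(⟹) Suppose m ≡ 6 (mod 28); write m = 28j + 6. Since 4 ∣ 28, reducing mod 4 gives m ≡ 6 ≡ 2 (mod 4); since 7 ∣ 28, reducing mod 7 gives m ≡ 6 (mod 7).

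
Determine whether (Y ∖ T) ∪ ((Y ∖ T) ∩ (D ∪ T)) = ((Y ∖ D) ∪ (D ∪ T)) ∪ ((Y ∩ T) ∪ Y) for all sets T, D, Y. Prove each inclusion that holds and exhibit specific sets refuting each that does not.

The sets are not equal: only the forward inclusion holds.

(⊆) Let x ∈ (Y ∖ T) ∪ ((Y ∖ T) ∩ (D ∪ T)). Then either x ∈ Y and x ∉ T, D; or x ∈ D ∩ Y and x ∉ T. In each case x ∈ ((Y ∖ D) ∪ (D ∪ T)) ∪ ((Y ∩ T) ∪ Y), so (Y ∖ T) ∪ ((Y ∖ T) ∩ (D ∪ T)) ⊆ ((Y ∖ D) ∪ (D ∪ T)) ∪ ((Y ∩ T) ∪ Y).

(⊇) This inclusion fails. Take T = {1}, D = ∅, Y = ∅; then 1 ∈ ((Y ∖ D) ∪ (D ∪ T)) ∪ ((Y ∩ T) ∪ Y) but 1 ∉ (Y ∖ T) ∪ ((Y ∖ T) ∩ (D ∪ T)).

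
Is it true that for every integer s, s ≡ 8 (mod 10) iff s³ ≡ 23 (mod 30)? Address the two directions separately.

(⇒) fails and (⇐) fails.

Forward direction. This fails: take s = 8. Then 8 ≡ 8 (mod 10), but 8³ = 512 ≡ 2 (mod 30), not 23.

Converse. This fails: take s = 17. Then 17³ = 4913 ≡ 23 (mod 30), yet 17 ≡ 7 (mod 10), not 8.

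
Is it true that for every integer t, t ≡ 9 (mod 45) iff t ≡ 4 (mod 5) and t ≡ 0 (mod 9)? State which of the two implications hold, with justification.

Equivalent; both directions hold.

[⇒] Suppose t ≡ 9 (mod 45); write t = 45j + 9. Since 5 ∣ 45, reducing mod 5 gives t ≡ 9 ≡ 4 (mod 5); since 9 ∣ 45, reducing mod 9 gives t ≡ 9 ≡ 0 (mod 9).

[⇐] Conversely, if t ≡ 4 (mod 5) and t ≡ 0 (mod 9), then by the Chinese remainder theorem t ≡ 9 (mod 45). This is exactly t ≡ 9 (mod 45).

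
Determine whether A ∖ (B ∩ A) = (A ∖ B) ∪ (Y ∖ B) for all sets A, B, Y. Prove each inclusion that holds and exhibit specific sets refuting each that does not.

The sets are not equal: only the forward inclusion holds.

(⊇) This inclusion fails. Take A = ∅, B = ∅, Y = {1}; then 1 ∈ (A ∖ B) ∪ (Y ∖ B) but 1 ∉ A ∖ (B ∩ A).

(⊆) Let x ∈ A ∖ (B ∩ A). Then either x ∈ A and x ∉ B, Y; or x ∈ A ∩ Y and x ∉ B. In each case x ∈ (A ∖ B) ∪ (Y ∖ B), so A ∖ (B ∩ A) ⊆ (A ∖ B) ∪ (Y ∖ B).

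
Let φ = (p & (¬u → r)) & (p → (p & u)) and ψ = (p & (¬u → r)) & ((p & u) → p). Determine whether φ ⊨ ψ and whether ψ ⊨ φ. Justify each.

(→) Assume the antecedent. If r is true, the antecedent forces (r = T, p = T, u = T), and (p & (¬u → r)) & ((p & u) → p) holds there. If r is false, the antecedent forces (r = F, p = T, u = T), and (p & (¬u → r)) & ((p & u) → p) holds there. Either way (p & (¬u → r)) & ((p & u) → p) holds.

(←) This fails. Under r = T, p = T, u = F, the left side is false but the right side is true.

Only the forward direction holds.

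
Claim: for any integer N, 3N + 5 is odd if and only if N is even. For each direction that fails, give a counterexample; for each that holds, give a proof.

[⇒] Suppose 3N + 5 is odd. Since 3 is odd, 3N and N have the same parity, so 3N + 5 ≡ N + 5 (mod 2). As 5 is odd, 3N + 5 is odd exactly when N is even. Thus N is even.

[⇐] Conversely, suppose N is even; write N = 2j. Then 3N + 5 = 3·(2j) + 5 = 2·3j + 5, which is odd.

Both implications hold.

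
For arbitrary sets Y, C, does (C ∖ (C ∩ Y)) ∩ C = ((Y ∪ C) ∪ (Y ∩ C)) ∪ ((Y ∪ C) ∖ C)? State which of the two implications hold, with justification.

The sets are not equal: only the forward inclusion holds.

(⟹) Let x ∈ (C ∖ (C ∩ Y)) ∩ C. Then x ∈ C and x ∉ Y, from which x ∈ ((Y ∪ C) ∪ (Y ∩ C)) ∪ ((Y ∪ C) ∖ C).

(⟸) This inclusion fails. Take Y = {1}, C = ∅; then 1 ∈ ((Y ∪ C) ∪ (Y ∩ C)) ∪ ((Y ∪ C) ∖ C) but 1 ∉ (C ∖ (C ∩ Y)) ∩ C.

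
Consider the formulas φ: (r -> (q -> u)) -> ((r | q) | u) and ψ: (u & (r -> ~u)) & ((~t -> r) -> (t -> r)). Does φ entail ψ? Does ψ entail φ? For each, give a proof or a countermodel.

The forward direction fails; the converse holds.

(⟸) Assume the antecedent. If t is true, the antecedent cannot hold. If t is false, the antecedent forces (t = F, u = T, q = F, r = F) or (t = F, u = T, q = T, r = F), and the consequent holds there. Either way the consequent holds.

(⟹) This fails. Under t = T, u = T, q = F, r = F, the left side is true but the right side is false.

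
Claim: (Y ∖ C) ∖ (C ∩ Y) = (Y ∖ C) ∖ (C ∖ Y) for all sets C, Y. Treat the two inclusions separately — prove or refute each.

Both inclusions hold; the sets are equal.

Forward inclusion. Let x ∈ (Y ∖ C) ∖ (C ∩ Y). Then x ∈ Y and x ∉ C, from which x ∈ (Y ∖ C) ∖ (C ∖ Y).

Reverse inclusion. Let x ∈ (Y ∖ C) ∖ (C ∖ Y). Then x ∈ Y and x ∉ C, from which x ∈ (Y ∖ C) ∖ (C ∩ Y).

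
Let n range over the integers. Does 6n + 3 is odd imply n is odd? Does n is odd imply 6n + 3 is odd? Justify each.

(⟸) Suppose n is odd. Since 6 is even, 6n is even for every n, so 6n + 3 has the same parity as 3, which is odd. Hence 6n + 3 is odd.

(⟹) This fails: take n = 2. Then 6n + 3 = 15, which is odd, yet n = 2 is even, not odd.

The forward direction fails; the converse holds.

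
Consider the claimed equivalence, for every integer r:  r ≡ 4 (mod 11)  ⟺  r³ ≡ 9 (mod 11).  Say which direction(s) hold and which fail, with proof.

(⇒) Suppose r ≡ 4 (mod 11). Write r = 11j + 4. Then (11j + 4)³ = 1331j³ + 1452j² + 528j + 64 = 11(121j³ + 132j² + 48j + 5) + 9, so r³ ≡ 9 (mod 11).

(⇐) For the converse, argue contrapositively. If r ≢ 4 (mod 11), then r is congruent to one of 0, 1, 2, 3, 5, 6, 7, 8, 9, 10 modulo 11, and these give r³ ≡ 0, 1, 8, 5, 4, 7, 2, 6, 3, 10 respectively — never 9.

Both directions hold.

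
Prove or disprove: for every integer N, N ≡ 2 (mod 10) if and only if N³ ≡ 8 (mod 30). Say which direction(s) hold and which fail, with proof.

[⇐] The residues r modulo 30 with r³ ≡ 8 (mod 30) are exactly {2}, and each is ≡ 2 (mod 10).

[⇒] This fails: take N = 12. Then 12 ≡ 2 (mod 10), but 12³ = 1728 ≡ 18 (mod 30), not 8.

The forward direction fails; the converse holds.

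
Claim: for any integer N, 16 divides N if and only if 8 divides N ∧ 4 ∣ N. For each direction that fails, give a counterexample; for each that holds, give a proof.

Only the forward implication holds.

(←) This fails: take N = 8. Both 8 ∣ 8 and 4 ∣ 8, yet 8 is not a multiple of 16 (since 8 = 0·16 + 8), so 16 ∤ 8.

(→) If 16 ∣ N, write N = 16q. Since 16 = 2·8, N = 8·(2q), so 8 ∣ N; and since 16 = 4·4, N = 4·(4q), so 4 ∣ N.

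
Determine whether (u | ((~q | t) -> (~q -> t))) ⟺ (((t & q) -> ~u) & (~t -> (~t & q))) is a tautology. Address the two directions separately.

(⇒) fails; (⇐) holds.

[⇒] This fails. Under t = F, u = T, q = F, the left side is true but the right side is false.

[⇐] Assume the antecedent. If t is true, u | ((~q | t) -> (~q -> t)) reduces to true regardless of the other variables. If t is false, the antecedent forces (t = F, u = F, q = T) or (t = F, u = T, q = T), and u | ((~q | t) -> (~q -> t)) holds there. Either way u | ((~q | t) -> (~q -> t)) holds.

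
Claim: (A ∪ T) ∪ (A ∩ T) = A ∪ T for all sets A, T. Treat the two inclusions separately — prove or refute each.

Forward inclusion. Let x ∈ (A ∪ T) ∪ (A ∩ T). Then either x ∈ A and x ∉ T; or x ∈ T and x ∉ A; or x ∈ A ∩ T. In each case x ∈ A ∪ T, so (A ∪ T) ∪ (A ∩ T) ⊆ A ∪ T.

Reverse inclusion. Let x ∈ A ∪ T. Then either x ∈ A and x ∉ T; or x ∈ T and x ∉ A; or x ∈ A ∩ T. In each case x ∈ (A ∪ T) ∪ (A ∩ T), so A ∪ T ⊆ (A ∪ T) ∪ (A ∩ T).

The two sets are equal.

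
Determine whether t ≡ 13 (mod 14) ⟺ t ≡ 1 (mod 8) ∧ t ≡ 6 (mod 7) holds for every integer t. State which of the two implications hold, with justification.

(⇒) This fails: t = 27 gives 27 ≡ 13 (mod 14) but 27 ≡ 3 (mod 8), so the conjunction on the right does not hold.

(⇐) Conversely, if t ≡ 1 (mod 8) and t ≡ 6 (mod 7), then by the Chinese remainder theorem t ≡ 41 (mod 56). Since 41 ≡ 13 (mod 14) and 14 ∣ 56, we get t ≡ 13 (mod 14).

Not equivalent: only (⇐) holds.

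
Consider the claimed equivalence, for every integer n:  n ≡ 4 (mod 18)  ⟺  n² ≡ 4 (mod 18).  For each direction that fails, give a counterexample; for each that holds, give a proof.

(⇒) fails and (⇐) fails.

Forward direction. This fails: take n = 4. Then 4 ≡ 4 (mod 18), but 4² = 16 ≡ 16 (mod 18), not 4.

Converse. This fails: take n = 2. Then 2² = 4 ≡ 4 (mod 18), yet 2 ≡ 2 (mod 18), not 4.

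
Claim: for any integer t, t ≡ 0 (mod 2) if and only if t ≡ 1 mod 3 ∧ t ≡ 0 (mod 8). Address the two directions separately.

Forward direction. This fails: t = 0 gives 0 ≡ 0 (mod 2) but 0 ≡ 0 (mod 3), so the conjunction on the right does not hold.

Converse. If t ≡ 1 (mod 3) and t ≡ 0 (mod 8), then by the Chinese remainder theorem t ≡ 16 (mod 24). Since 16 ≡ 0 (mod 2) and 2 ∣ 24, we get t ≡ 0 (mod 2).

(⇒) fails; (⇐) holds.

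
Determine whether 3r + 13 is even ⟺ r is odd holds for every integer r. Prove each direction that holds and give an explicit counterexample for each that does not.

Both directions hold.

(←) Suppose r is odd; write r = 2j + 1. Then 3r + 13 = 3·(2j + 1) + 13 = 2·3j + 16, which is even.

(→) Suppose 3r + 13 is even. Since 3 is odd, 3r and r have the same parity, so 3r + 13 ≡ r + 13 (mod 2). As 13 is odd, 3r + 13 is even exactly when r is odd. Thus r is odd.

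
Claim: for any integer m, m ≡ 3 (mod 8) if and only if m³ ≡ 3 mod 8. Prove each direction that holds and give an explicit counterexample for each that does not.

Both directions hold.

(⇐) Suppose m³ ≡ 3 (mod 8). The only residue r in {0, …, 7} with r³ ≡ 3 (mod 8) is r = 3, so m ≡ 3 (mod 8).

(⇒) Suppose m ≡ 3 (mod 8). Write m = 8j + 3. Then (8j + 3)³ = 512j³ + 576j² + 216j + 27 = 8(64j³ + 72j² + 27j + 3) + 3, so m³ ≡ 3 (mod 8).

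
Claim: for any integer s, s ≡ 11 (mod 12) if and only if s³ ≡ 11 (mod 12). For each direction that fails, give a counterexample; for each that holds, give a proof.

Both directions hold; the statement is true.

[⇒] Suppose s ≡ 11 (mod 12). Write s = 12j + 11. Then (12j + 11)³ = 1728j³ + 4752j² + 4356j + 1331 = 12(144j³ + 396j² + 363j + 110) + 11, so s³ ≡ 11 (mod 12).

[⇐] For the converse, argue contrapositively. If s ≢ 11 (mod 12), then s is congruent to one of 0, 1, 2, 3, 4, 5, 6, 7, 8, 9, 10 modulo 12, and these give s³ ≡ 0, 1, 8, 3, 4, 5, 0, 7, 8, 9, 4 respectively — never 11.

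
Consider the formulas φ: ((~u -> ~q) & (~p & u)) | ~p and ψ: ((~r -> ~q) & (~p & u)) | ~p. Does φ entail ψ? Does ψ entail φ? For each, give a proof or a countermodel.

Both directions hold; the statement is true.

(⇒) Assume the antecedent. If p is true, the antecedent cannot hold. If p is false, ((~r -> ~q) & (~p & u)) | ~p reduces to true regardless of the other variables. Either way ((~r -> ~q) & (~p & u)) | ~p holds.

(⇐) Assume the antecedent. If p is true, the antecedent cannot hold. If p is false, ((~u -> ~q) & (~p & u)) | ~p reduces to true regardless of the other variables. Either way ((~u -> ~q) & (~p & u)) | ~p holds.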